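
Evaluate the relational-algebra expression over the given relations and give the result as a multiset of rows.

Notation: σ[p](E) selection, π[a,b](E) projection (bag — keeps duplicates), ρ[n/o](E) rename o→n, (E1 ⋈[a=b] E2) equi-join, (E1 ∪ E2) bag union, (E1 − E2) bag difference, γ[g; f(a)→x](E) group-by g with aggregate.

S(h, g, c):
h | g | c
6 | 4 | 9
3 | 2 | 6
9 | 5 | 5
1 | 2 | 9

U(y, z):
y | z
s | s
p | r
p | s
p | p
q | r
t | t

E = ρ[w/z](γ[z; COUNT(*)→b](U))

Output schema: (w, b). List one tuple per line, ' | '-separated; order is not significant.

Row counts bottom-up:
  U → 6
  γ[z; COUNT(*)→b](U) → 4
  ρ[w/z](γ[z; COUNT(*)→b](U)) → 4

== RESULT ==
w | b
p | 1
r | 2
s | 2
t | 1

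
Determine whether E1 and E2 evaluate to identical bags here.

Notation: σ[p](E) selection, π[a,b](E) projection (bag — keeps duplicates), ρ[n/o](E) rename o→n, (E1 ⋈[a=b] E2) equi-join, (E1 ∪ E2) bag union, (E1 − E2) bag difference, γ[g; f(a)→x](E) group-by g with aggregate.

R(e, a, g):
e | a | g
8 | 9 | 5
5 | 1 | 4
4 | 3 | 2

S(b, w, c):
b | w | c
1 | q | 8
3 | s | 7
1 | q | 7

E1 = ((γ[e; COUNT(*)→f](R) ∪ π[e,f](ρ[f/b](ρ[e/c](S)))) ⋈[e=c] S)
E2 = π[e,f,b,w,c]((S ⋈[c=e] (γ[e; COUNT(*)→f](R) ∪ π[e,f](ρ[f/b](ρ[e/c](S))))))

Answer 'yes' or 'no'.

E1 stepwise |·|:
  R → 3
  γ[e; COUNT(*)→f](R) → 3
  S → 3
  ρ[e/c](S) → 3
  ρ[f/b](ρ[e/c](S)) → 3
  π[e,f](ρ[f/b](ρ[e/c](S))) → 3
  (γ[e; COUNT(*)→f](R) ∪ π[e,f](ρ[f/b](ρ[e/c](S)))) → 6
  S → 3
  ((γ[e; COUNT(*)→f](R) ∪ π[e,f](ρ[f/b](ρ[e/c](S)))) ⋈[e=c] S) → 6
E2 stepwise |·|:
  S → 3
  R → 3
  γ[e; COUNT(*)→f](R) → 3
  S → 3
  ρ[e/c](S) → 3
  ρ[f/b](ρ[e/c](S)) → 3
  π[e,f](ρ[f/b](ρ[e/c](S))) → 3
  (γ[e; COUNT(*)→f](R) ∪ π[e,f](ρ[f/b](ρ[e/c](S)))) → 6
  (S ⋈[c=e] (γ[e; COUNT(*)→f](R) ∪ π[e,f](ρ[f/b](ρ[e/c](S))))) → 6
  π[e,f,b,w,c]((S ⋈[c=e] (γ[e; COUNT(*)→f](R) ∪ π[e,f](ρ[f/b](ρ[e/c](S)))))) → 6

E1 and E2 produce the same multiset:
e | f | b | w | c
7 | 1 | 1 | q | 7
7 | 1 | 3 | s | 7
7 | 3 | 1 | q | 7
7 | 3 | 3 | s | 7
8 | 1 | 1 | q | 8
8 | 1 | 1 | q | 8

yes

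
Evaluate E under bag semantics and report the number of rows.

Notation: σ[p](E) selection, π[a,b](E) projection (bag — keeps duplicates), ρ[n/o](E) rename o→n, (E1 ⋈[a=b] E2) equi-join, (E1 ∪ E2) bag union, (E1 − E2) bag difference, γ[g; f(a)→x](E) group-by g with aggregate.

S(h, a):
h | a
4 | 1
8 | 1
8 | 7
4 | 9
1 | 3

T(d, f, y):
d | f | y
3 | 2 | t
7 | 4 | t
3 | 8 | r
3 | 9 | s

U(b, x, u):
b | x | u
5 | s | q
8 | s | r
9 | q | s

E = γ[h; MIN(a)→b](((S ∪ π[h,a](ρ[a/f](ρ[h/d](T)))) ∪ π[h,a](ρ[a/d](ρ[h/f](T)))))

Per-node cardinality:
  S → 5
  T → 4
  ρ[h/d](T) → 4
  ρ[a/f](ρ[h/d](T)) → 4
  π[h,a](ρ[a/f](ρ[h/d](T))) → 4
  (S ∪ π[h,a](ρ[a/f](ρ[h/d](T)))) → 9
  T → 4
  ρ[h/f](T) → 4
  ρ[a/d](ρ[h/f](T)) → 4
  π[h,a](ρ[a/d](ρ[h/f](T))) → 4
  ((S ∪ π[h,a](ρ[a/f](ρ[h/d](T)))) ∪ π[h,a](ρ[a/d](ρ[h/f](T)))) → 13
  γ[h; MIN(a)→b](((S ∪ π[h,a](ρ[a/f](ρ[h/d](T)))) ∪ π[h,a](ρ[a/d](ρ[h/f](T))))) → 7

|E| = 7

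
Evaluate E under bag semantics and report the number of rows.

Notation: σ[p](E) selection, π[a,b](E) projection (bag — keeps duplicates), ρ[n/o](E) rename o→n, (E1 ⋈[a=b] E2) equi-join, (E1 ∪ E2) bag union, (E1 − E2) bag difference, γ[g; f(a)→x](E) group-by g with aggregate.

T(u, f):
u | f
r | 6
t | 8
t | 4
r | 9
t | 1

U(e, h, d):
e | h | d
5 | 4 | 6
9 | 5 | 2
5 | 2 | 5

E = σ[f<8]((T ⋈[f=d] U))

Per-node cardinality:
  T → 5
  U → 3
  (T ⋈[f=d] U) → 1
  σ[f<8]((T ⋈[f=d] U)) → 1

|E| = 1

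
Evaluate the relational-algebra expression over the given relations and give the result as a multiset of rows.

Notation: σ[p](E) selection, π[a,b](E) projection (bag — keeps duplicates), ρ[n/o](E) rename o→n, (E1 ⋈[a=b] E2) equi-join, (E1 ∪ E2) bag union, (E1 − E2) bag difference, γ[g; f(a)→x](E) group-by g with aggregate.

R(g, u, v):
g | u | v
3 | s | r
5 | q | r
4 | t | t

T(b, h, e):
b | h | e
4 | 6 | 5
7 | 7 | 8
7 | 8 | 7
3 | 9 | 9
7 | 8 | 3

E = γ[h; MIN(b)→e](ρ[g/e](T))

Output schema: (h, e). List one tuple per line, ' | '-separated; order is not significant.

Stepwise |·|:
  T → 5
  ρ[g/e](T) → 5
  γ[h; MIN(b)→e](ρ[g/e](T)) → 4

== RESULT ==
h | e
6 | 4
7 | 7
8 | 7
9 | 3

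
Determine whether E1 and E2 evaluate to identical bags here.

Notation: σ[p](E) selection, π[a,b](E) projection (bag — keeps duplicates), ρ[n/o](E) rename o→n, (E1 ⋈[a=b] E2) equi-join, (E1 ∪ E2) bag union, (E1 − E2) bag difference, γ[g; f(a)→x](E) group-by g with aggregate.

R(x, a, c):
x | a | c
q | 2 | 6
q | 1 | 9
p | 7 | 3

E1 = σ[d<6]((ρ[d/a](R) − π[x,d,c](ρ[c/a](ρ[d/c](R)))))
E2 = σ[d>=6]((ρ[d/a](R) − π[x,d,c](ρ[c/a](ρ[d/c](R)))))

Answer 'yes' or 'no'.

E1 subexpression sizes:
  R → 3
  ρ[d/a](R) → 3
  R → 3
  ρ[d/c](R) → 3
  ρ[c/a](ρ[d/c](R)) → 3
  π[x,d,c](ρ[c/a](ρ[d/c](R))) → 3
  (ρ[d/a](R) − π[x,d,c](ρ[c/a](ρ[d/c](R)))) → 3
  σ[d<6]((ρ[d/a](R) − π[x,d,c](ρ[c/a](ρ[d/c](R))))) → 2
E2 subexpression sizes:
  R → 3
  ρ[d/a](R) → 3
  R → 3
  ρ[d/c](R) → 3
  ρ[c/a](ρ[d/c](R)) → 3
  π[x,d,c](ρ[c/a](ρ[d/c](R))) → 3
  (ρ[d/a](R) − π[x,d,c](ρ[c/a](ρ[d/c](R)))) → 3
  σ[d>=6]((ρ[d/a](R) − π[x,d,c](ρ[c/a](ρ[d/c](R))))) → 1

E1 result:
x | d | c
q | 1 | 9
q | 2 | 6
E2 result:
x | d | c
p | 7 | 3
Witness: ('q', 1, 9) appears 1× in E1 but 0× in E2.

no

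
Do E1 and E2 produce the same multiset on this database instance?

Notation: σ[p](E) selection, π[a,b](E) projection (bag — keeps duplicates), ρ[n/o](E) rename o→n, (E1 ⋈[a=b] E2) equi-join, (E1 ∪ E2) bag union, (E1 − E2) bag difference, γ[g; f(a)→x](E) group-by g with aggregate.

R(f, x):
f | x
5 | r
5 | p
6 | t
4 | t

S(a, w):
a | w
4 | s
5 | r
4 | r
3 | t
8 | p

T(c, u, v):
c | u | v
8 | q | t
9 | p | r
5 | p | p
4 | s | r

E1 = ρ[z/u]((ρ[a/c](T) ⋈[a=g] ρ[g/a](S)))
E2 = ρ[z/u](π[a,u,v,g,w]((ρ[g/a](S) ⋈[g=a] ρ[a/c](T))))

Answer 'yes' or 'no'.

E1 per-node cardinality:
  T → 4
  ρ[a/c](T) → 4
  S → 5
  ρ[g/a](S) → 5
  (ρ[a/c](T) ⋈[a=g] ρ[g/a](S)) → 4
  ρ[z/u]((ρ[a/c](T) ⋈[a=g] ρ[g/a](S))) → 4
E2 per-node cardinality:
  S → 5
  ρ[g/a](S) → 5
  T → 4
  ρ[a/c](T) → 4
  (ρ[g/a](S) ⋈[g=a] ρ[a/c](T)) → 4
  π[a,u,v,g,w]((ρ[g/a](S) ⋈[g=a] ρ[a/c](T))) → 4
  ρ[z/u](π[a,u,v,g,w]((ρ[g/a](S) ⋈[g=a] ρ[a/c](T)))) → 4

E1 and E2 produce the same multiset:
a | z | v | g | w
4 | s | r | 4 | r
4 | s | r | 4 | s
5 | p | p | 5 | r
8 | q | t | 8 | p

yes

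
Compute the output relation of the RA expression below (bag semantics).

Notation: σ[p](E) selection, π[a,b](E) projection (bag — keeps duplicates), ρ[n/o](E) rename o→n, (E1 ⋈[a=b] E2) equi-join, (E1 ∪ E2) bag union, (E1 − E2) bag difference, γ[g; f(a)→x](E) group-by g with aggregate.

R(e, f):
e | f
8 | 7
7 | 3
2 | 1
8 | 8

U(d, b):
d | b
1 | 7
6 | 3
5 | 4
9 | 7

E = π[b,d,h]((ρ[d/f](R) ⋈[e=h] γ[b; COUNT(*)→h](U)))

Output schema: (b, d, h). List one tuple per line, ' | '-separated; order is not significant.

Per-node cardinality:
  R → 4
  ρ[d/f](R) → 4
  U → 4
  γ[b; COUNT(*)→h](U) → 3
  (ρ[d/f](R) ⋈[e=h] γ[b; COUNT(*)→h](U)) → 1
  π[b,d,h]((ρ[d/f](R) ⋈[e=h] γ[b; COUNT(*)→h](U))) → 1

== RESULT ==
b | d | h
7 | 1 | 2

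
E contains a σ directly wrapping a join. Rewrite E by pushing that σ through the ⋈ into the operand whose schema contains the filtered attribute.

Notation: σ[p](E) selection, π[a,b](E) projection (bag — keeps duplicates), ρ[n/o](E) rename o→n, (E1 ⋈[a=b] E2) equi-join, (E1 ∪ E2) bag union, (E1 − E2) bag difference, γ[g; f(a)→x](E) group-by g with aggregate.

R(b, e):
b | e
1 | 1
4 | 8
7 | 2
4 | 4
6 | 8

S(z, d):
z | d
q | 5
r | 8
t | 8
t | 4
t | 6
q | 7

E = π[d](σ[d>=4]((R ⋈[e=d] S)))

σ filters on d, owned by the right side.
E' = π[d]((R ⋈[e=d] σ[d>=4](S)))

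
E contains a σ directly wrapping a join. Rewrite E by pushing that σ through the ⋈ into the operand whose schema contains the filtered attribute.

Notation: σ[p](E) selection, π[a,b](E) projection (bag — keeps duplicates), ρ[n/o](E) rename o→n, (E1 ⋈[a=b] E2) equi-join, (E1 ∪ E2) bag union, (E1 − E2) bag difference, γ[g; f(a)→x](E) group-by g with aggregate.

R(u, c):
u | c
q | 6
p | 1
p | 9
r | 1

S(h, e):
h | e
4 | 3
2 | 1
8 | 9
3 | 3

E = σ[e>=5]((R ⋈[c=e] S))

σ filters on e, owned by the right side.
E' = (R ⋈[c=e] σ[e>=5](S))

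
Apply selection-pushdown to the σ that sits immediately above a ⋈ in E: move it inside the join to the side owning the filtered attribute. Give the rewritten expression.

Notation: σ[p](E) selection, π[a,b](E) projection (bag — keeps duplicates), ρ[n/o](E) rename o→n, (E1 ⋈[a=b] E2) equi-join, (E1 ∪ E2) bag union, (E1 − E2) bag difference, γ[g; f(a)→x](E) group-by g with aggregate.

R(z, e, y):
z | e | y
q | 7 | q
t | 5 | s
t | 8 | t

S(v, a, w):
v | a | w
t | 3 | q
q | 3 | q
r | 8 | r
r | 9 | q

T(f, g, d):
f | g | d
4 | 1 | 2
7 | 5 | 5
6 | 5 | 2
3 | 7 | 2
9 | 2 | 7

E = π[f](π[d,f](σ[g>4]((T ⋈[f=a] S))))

σ filters on g, owned by the left side.
E' = π[f](π[d,f]((σ[g>4](T) ⋈[f=a] S)))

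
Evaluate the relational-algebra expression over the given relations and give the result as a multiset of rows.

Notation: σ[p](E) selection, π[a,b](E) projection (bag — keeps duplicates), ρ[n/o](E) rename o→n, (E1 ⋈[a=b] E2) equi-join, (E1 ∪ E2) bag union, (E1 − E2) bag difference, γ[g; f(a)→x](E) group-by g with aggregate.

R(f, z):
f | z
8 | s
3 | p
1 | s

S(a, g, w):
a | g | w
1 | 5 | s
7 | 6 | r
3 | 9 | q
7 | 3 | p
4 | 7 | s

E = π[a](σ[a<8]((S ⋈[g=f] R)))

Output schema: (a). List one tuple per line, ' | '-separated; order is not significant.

Per-node cardinality:
  S → 5
  R → 3
  (S ⋈[g=f] R) → 1
  σ[a<8]((S ⋈[g=f] R)) → 1
  π[a](σ[a<8]((S ⋈[g=f] R))) → 1

== RESULT ==
a
7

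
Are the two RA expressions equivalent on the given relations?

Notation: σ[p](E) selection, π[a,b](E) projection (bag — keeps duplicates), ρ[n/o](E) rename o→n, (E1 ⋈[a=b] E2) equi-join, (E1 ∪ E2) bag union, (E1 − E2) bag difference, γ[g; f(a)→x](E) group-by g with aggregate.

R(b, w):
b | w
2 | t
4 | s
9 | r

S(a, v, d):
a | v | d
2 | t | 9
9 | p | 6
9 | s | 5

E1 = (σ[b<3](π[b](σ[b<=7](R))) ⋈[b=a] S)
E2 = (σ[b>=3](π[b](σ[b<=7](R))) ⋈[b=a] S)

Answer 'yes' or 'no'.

E1 row counts bottom-up:
  R → 3
  σ[b<=7](R) → 2
  π[b](σ[b<=7](R)) → 2
  σ[b<3](π[b](σ[b<=7](R))) → 1
  S → 3
  (σ[b<3](π[b](σ[b<=7](R))) ⋈[b=a] S) → 1
E2 row counts bottom-up:
  R → 3
  σ[b<=7](R) → 2
  π[b](σ[b<=7](R)) → 2
  σ[b>=3](π[b](σ[b<=7](R))) → 1
  S → 3
  (σ[b>=3](π[b](σ[b<=7](R))) ⋈[b=a] S) → 0

E1 result:
b | a | v | d
2 | 2 | t | 9
E2 result:
b | a | v | d
(0 rows)
Witness: (2, 2, 't', 9) appears 1× in E1 but 0× in E2.

no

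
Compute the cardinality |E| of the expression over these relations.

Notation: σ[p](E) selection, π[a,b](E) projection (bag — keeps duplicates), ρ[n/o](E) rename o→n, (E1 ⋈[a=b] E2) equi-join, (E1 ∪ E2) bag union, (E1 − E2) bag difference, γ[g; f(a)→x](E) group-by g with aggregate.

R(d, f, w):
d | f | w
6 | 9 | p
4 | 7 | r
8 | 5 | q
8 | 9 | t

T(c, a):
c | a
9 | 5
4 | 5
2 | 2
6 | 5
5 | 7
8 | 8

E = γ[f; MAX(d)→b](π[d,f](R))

Subexpression sizes:
  R → 4
  π[d,f](R) → 4
  γ[f; MAX(d)→b](π[d,f](R)) → 3

|E| = 3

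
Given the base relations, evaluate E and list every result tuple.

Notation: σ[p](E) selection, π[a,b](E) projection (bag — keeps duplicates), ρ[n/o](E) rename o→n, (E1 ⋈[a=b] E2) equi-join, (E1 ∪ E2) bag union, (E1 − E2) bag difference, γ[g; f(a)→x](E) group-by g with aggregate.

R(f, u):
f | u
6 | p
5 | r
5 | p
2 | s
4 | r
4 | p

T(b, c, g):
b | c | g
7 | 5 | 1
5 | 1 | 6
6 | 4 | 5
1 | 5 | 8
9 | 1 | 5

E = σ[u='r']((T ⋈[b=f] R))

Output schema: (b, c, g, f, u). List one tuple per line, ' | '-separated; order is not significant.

Subexpression sizes:
  T → 5
  R → 6
  (T ⋈[b=f] R) → 3
  σ[u='r']((T ⋈[b=f] R)) → 1

== RESULT ==
b | c | g | f | u
5 | 1 | 6 | 5 | r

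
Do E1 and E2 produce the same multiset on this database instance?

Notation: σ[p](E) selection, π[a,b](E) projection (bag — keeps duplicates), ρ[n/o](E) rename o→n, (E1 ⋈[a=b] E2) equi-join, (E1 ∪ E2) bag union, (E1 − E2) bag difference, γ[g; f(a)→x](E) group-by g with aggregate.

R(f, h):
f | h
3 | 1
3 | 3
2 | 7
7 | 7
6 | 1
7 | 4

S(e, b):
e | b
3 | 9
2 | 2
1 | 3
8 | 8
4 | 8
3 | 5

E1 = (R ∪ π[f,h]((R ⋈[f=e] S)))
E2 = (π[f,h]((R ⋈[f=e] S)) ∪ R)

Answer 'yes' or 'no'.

E1 stepwise |·|:
  R → 6
  R → 6
  S → 6
  (R ⋈[f=e] S) → 5
  π[f,h]((R ⋈[f=e] S)) → 5
  (R ∪ π[f,h]((R ⋈[f=e] S))) → 11
E2 stepwise |·|:
  R → 6
  S → 6
  (R ⋈[f=e] S) → 5
  π[f,h]((R ⋈[f=e] S)) → 5
  R → 6
  (π[f,h]((R ⋈[f=e] S)) ∪ R) → 11

E1 and E2 produce the same multiset:
f | h
2 | 7
2 | 7
3 | 1
3 | 1
3 | 1
3 | 3
3 | 3
3 | 3
6 | 1
7 | 4
7 | 7

yes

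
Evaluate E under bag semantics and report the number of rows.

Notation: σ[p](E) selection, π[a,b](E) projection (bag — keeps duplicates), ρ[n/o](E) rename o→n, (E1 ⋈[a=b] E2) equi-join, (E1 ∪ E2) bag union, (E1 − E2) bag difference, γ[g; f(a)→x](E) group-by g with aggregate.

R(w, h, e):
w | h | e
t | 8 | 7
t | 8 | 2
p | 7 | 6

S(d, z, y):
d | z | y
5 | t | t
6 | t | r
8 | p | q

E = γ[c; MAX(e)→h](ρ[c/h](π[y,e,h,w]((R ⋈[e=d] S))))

Row counts bottom-up:
  R → 3
  S → 3
  (R ⋈[e=d] S) → 1
  π[y,e,h,w]((R ⋈[e=d] S)) → 1
  ρ[c/h](π[y,e,h,w]((R ⋈[e=d] S))) → 1
  γ[c; MAX(e)→h](ρ[c/h](π[y,e,h,w]((R ⋈[e=d] S)))) → 1

|E| = 1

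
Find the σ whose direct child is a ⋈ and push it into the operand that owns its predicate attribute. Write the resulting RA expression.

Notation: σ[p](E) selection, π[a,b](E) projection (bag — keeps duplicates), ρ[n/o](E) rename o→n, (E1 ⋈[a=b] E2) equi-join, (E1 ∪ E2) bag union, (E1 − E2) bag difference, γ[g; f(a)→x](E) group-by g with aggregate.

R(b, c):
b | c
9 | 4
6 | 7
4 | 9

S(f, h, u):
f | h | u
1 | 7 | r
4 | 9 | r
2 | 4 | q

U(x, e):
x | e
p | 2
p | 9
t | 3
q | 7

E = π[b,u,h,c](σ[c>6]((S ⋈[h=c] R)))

σ filters on c, owned by the right side.
E' = π[b,u,h,c]((S ⋈[h=c] σ[c>6](R)))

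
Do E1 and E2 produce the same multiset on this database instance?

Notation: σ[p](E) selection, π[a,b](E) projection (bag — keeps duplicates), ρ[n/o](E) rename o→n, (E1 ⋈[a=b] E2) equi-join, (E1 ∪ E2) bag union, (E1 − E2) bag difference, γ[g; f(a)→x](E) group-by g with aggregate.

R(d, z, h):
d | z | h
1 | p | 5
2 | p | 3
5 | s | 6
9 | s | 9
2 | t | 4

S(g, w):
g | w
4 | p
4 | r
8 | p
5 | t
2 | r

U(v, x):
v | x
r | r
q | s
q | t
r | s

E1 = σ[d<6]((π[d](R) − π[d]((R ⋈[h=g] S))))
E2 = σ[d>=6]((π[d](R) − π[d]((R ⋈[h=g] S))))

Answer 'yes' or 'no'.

E1 stepwise |·|:
  R → 5
  π[d](R) → 5
  R → 5
  S → 5
  (R ⋈[h=g] S) → 3
  π[d]((R ⋈[h=g] S)) → 3
  (π[d](R) − π[d]((R ⋈[h=g] S))) → 2
  σ[d<6]((π[d](R) − π[d]((R ⋈[h=g] S)))) → 1
E2 stepwise |·|:
  R → 5
  π[d](R) → 5
  R → 5
  S → 5
  (R ⋈[h=g] S) → 3
  π[d]((R ⋈[h=g] S)) → 3
  (π[d](R) − π[d]((R ⋈[h=g] S))) → 2
  σ[d>=6]((π[d](R) − π[d]((R ⋈[h=g] S)))) → 1

E1 result:
d
5
E2 result:
d
9
Witness: (9,) appears 0× in E1 but 1× in E2.

no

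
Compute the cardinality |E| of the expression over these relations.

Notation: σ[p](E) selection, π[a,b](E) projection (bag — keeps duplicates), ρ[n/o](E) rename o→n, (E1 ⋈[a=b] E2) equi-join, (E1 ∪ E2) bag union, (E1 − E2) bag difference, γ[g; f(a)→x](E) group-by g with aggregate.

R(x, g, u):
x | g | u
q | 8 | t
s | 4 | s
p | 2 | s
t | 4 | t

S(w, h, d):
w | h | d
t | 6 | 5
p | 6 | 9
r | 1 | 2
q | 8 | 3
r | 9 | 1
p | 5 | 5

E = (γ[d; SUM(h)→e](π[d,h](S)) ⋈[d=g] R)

Per-node cardinality:
  S → 6
  π[d,h](S) → 6
  γ[d; SUM(h)→e](π[d,h](S)) → 5
  R → 4
  (γ[d; SUM(h)→e](π[d,h](S)) ⋈[d=g] R) → 1

|E| = 1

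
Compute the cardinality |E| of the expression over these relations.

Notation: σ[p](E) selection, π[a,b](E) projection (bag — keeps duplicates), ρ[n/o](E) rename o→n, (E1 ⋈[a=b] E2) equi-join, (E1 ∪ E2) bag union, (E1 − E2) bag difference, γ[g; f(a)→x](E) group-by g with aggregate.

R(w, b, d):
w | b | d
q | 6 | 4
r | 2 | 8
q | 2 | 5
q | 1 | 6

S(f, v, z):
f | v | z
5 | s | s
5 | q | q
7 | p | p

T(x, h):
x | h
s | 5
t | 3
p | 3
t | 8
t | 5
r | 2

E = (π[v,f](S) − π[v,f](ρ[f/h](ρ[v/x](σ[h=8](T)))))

Subexpression sizes:
  S → 3
  π[v,f](S) → 3
  T → 6
  σ[h=8](T) → 1
  ρ[v/x](σ[h=8](T)) → 1
  ρ[f/h](ρ[v/x](σ[h=8](T))) → 1
  π[v,f](ρ[f/h](ρ[v/x](σ[h=8](T)))) → 1
  (π[v,f](S) − π[v,f](ρ[f/h](ρ[v/x](σ[h=8](T))))) → 3

|E| = 3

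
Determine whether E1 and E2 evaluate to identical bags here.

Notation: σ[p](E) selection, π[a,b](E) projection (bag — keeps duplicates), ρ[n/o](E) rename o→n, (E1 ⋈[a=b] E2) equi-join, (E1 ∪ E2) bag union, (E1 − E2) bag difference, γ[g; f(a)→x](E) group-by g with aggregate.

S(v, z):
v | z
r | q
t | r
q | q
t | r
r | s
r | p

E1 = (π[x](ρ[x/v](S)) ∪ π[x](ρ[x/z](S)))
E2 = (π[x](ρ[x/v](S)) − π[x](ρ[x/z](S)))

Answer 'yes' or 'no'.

E1 subexpression sizes:
  S → 6
  ρ[x/v](S) → 6
  π[x](ρ[x/v](S)) → 6
  S → 6
  ρ[x/z](S) → 6
  π[x](ρ[x/z](S)) → 6
  (π[x](ρ[x/v](S)) ∪ π[x](ρ[x/z](S))) → 12
E2 subexpression sizes:
  S → 6
  ρ[x/v](S) → 6
  π[x](ρ[x/v](S)) → 6
  S → 6
  ρ[x/z](S) → 6
  π[x](ρ[x/z](S)) → 6
  (π[x](ρ[x/v](S)) − π[x](ρ[x/z](S))) → 3

E1 result:
x
p
q
q
q
r
r
r
r
r
s
t
t
E2 result:
x
r
t
t
Witness: ('s',) appears 1× in E1 but 0× in E2.

no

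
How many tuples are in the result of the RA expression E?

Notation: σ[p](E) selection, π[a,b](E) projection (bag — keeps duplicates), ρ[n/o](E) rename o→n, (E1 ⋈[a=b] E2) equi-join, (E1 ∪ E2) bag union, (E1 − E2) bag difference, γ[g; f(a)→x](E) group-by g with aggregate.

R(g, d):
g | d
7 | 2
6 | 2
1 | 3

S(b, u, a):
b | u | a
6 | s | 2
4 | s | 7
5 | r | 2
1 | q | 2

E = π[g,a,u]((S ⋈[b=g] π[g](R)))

Row counts bottom-up:
  S → 4
  R → 3
  π[g](R) → 3
  (S ⋈[b=g] π[g](R)) → 2
  π[g,a,u]((S ⋈[b=g] π[g](R))) → 2

|E| = 2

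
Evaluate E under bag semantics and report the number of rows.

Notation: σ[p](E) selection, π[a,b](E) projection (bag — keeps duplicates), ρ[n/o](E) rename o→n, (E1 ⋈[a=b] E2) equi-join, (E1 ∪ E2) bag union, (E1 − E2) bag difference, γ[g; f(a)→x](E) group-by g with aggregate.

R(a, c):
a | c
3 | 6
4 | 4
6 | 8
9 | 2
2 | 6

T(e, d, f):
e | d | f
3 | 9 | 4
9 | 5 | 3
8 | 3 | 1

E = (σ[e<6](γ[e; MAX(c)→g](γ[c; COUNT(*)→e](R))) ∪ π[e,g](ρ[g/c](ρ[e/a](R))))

Per-node cardinality:
  R → 5
  γ[c; COUNT(*)→e](R) → 4
  γ[e; MAX(c)→g](γ[c; COUNT(*)→e](R)) → 2
  σ[e<6](γ[e; MAX(c)→g](γ[c; COUNT(*)→e](R))) → 2
  R → 5
  ρ[e/a](R) → 5
  ρ[g/c](ρ[e/a](R)) → 5
  π[e,g](ρ[g/c](ρ[e/a](R))) → 5
  (σ[e<6](γ[e; MAX(c)→g](γ[c; COUNT(*)→e](R))) ∪ π[e,g](ρ[g/c](ρ[e/a](R)))) → 7

|E| = 7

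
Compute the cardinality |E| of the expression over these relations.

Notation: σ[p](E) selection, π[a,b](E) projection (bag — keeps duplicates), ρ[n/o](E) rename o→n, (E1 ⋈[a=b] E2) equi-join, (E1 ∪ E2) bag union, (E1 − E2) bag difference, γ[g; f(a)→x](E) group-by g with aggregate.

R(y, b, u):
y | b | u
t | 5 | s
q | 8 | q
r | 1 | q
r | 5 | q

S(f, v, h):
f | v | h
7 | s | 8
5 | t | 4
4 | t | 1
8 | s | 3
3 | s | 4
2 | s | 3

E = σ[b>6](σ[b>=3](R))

Subexpression sizes:
  R → 4
  σ[b>=3](R) → 3
  σ[b>6](σ[b>=3](R)) → 1

|E| = 1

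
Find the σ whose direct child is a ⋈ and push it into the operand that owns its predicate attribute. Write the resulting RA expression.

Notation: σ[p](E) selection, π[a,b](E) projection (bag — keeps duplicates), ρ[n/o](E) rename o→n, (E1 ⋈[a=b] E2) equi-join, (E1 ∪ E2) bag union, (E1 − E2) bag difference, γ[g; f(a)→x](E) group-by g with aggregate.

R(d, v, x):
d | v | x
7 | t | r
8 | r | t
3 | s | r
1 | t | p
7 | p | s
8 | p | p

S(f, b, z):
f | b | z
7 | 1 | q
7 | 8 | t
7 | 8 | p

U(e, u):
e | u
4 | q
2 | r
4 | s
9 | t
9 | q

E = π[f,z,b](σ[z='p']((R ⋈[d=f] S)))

σ filters on z, owned by the right side.
E' = π[f,z,b]((R ⋈[d=f] σ[z='p'](S)))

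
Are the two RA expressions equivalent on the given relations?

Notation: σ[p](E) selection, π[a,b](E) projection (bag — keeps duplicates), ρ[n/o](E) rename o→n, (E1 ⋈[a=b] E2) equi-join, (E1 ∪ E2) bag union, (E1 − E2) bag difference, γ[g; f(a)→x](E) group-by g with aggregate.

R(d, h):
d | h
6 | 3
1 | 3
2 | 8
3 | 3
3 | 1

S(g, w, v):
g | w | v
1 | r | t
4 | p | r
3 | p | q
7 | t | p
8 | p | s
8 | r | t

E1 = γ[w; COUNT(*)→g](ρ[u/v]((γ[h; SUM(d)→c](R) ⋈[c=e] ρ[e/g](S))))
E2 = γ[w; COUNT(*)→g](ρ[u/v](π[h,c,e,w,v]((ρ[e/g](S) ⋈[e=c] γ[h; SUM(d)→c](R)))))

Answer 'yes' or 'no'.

E1 subexpression sizes:
  R → 5
  γ[h; SUM(d)→c](R) → 3
  S → 6
  ρ[e/g](S) → 6
  (γ[h; SUM(d)→c](R) ⋈[c=e] ρ[e/g](S)) → 1
  ρ[u/v]((γ[h; SUM(d)→c](R) ⋈[c=e] ρ[e/g](S))) → 1
  γ[w; COUNT(*)→g](ρ[u/v]((γ[h; SUM(d)→c](R) ⋈[c=e] ρ[e/g](S)))) → 1
E2 subexpression sizes:
  S → 6
  ρ[e/g](S) → 6
  R → 5
  γ[h; SUM(d)→c](R) → 3
  (ρ[e/g](S) ⋈[e=c] γ[h; SUM(d)→c](R)) → 1
  π[h,c,e,w,v]((ρ[e/g](S) ⋈[e=c] γ[h; SUM(d)→c](R))) → 1
  ρ[u/v](π[h,c,e,w,v]((ρ[e/g](S) ⋈[e=c] γ[h; SUM(d)→c](R)))) → 1
  γ[w; COUNT(*)→g](ρ[u/v](π[h,c,e,w,v]((ρ[e/g](S) ⋈[e=c] γ[h; SUM(d)→c](R))))) → 1

E1 and E2 produce the same multiset:
w | g
p | 1

yes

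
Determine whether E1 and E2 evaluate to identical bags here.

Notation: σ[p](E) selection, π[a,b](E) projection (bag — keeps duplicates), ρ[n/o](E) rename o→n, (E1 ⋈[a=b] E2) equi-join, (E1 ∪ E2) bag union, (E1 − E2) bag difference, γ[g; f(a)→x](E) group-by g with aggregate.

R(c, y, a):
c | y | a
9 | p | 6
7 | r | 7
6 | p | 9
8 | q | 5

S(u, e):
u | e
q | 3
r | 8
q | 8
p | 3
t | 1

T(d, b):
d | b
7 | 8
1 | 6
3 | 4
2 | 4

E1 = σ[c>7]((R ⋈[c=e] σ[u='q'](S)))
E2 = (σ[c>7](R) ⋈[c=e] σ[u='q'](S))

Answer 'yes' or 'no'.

E1 subexpression sizes:
  R → 4
  S → 5
  σ[u='q'](S) → 2
  (R ⋈[c=e] σ[u='q'](S)) → 1
  σ[c>7]((R ⋈[c=e] σ[u='q'](S))) → 1
E2 subexpression sizes:
  R → 4
  σ[c>7](R) → 2
  S → 5
  σ[u='q'](S) → 2
  (σ[c>7](R) ⋈[c=e] σ[u='q'](S)) → 1

E1 and E2 produce the same multiset:
c | y | a | u | e
8 | q | 5 | q | 8

yes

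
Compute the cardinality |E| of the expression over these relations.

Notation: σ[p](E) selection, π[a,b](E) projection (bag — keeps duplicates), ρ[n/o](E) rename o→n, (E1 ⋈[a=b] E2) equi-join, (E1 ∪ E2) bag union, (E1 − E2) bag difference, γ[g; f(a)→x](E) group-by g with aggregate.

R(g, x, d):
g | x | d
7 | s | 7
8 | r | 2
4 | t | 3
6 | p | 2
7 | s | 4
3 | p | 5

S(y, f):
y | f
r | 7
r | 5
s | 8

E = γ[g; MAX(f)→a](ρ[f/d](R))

Per-node cardinality:
  R → 6
  ρ[f/d](R) → 6
  γ[g; MAX(f)→a](ρ[f/d](R)) → 5

|E| = 5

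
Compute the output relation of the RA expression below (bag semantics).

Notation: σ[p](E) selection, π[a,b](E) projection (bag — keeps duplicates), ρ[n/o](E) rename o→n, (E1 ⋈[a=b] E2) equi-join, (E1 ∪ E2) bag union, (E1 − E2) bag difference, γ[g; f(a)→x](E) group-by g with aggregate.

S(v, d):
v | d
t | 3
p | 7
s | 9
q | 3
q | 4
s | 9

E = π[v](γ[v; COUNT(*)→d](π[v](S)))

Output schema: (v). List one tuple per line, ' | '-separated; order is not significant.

Per-node cardinality:
  S → 6
  π[v](S) → 6
  γ[v; COUNT(*)→d](π[v](S)) → 4
  π[v](γ[v; COUNT(*)→d](π[v](S))) → 4

== RESULT ==
v
p
q
s
t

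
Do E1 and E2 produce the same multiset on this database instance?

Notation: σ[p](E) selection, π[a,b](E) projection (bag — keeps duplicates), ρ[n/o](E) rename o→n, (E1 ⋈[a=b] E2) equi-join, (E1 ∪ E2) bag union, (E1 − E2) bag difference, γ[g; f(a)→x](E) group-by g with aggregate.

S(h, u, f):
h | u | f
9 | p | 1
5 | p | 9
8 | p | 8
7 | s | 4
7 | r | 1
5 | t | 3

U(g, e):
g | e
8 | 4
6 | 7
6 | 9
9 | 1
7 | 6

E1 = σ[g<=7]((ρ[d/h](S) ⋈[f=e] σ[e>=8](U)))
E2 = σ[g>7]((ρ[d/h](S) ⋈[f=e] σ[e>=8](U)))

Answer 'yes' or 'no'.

E1 stepwise |·|:
  S → 6
  ρ[d/h](S) → 6
  U → 5
  σ[e>=8](U) → 1
  (ρ[d/h](S) ⋈[f=e] σ[e>=8](U)) → 1
  σ[g<=7]((ρ[d/h](S) ⋈[f=e] σ[e>=8](U))) → 1
E2 stepwise |·|:
  S → 6
  ρ[d/h](S) → 6
  U → 5
  σ[e>=8](U) → 1
  (ρ[d/h](S) ⋈[f=e] σ[e>=8](U)) → 1
  σ[g>7]((ρ[d/h](S) ⋈[f=e] σ[e>=8](U))) → 0

E1 result:
d | u | f | g | e
5 | p | 9 | 6 | 9
E2 result:
d | u | f | g | e
(0 rows)
Witness: (5, 'p', 9, 6, 9) appears 1× in E1 but 0× in E2.

no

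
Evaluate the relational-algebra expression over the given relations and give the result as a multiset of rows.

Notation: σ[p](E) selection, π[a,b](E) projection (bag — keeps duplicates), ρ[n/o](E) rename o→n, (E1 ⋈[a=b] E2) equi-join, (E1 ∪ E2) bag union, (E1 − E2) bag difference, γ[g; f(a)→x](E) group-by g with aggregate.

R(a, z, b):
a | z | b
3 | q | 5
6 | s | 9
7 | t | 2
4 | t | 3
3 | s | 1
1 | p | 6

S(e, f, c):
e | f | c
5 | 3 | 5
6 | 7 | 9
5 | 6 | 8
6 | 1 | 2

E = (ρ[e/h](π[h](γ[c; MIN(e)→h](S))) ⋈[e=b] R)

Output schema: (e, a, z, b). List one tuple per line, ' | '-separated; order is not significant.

Per-node cardinality:
  S → 4
  γ[c; MIN(e)→h](S) → 4
  π[h](γ[c; MIN(e)→h](S)) → 4
  ρ[e/h](π[h](γ[c; MIN(e)→h](S))) → 4
  R → 6
  (ρ[e/h](π[h](γ[c; MIN(e)→h](S))) ⋈[e=b] R) → 4

== RESULT ==
e | a | z | b
5 | 3 | q | 5
5 | 3 | q | 5
6 | 1 | p | 6
6 | 1 | p | 6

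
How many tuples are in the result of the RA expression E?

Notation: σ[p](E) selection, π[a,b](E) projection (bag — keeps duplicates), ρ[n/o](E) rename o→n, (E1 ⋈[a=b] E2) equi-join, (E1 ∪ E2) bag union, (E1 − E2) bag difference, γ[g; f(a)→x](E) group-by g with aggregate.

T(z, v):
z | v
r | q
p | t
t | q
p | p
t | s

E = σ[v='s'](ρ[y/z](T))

Row counts bottom-up:
  T → 5
  ρ[y/z](T) → 5
  σ[v='s'](ρ[y/z](T)) → 1

|E| = 1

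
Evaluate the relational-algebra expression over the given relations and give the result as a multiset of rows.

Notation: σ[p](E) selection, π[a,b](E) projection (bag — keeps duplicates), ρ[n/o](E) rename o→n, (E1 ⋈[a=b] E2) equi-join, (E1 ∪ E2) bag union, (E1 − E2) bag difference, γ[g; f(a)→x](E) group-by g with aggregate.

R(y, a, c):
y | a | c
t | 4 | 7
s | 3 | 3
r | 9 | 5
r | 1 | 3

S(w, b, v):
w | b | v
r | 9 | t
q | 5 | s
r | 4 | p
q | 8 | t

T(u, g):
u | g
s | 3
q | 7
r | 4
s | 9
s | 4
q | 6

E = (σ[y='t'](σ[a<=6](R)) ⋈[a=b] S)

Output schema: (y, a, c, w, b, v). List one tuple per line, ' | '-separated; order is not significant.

Stepwise |·|:
  R → 4
  σ[a<=6](R) → 3
  σ[y='t'](σ[a<=6](R)) → 1
  S → 4
  (σ[y='t'](σ[a<=6](R)) ⋈[a=b] S) → 1

== RESULT ==
y | a | c | w | b | v
t | 4 | 7 | r | 4 | p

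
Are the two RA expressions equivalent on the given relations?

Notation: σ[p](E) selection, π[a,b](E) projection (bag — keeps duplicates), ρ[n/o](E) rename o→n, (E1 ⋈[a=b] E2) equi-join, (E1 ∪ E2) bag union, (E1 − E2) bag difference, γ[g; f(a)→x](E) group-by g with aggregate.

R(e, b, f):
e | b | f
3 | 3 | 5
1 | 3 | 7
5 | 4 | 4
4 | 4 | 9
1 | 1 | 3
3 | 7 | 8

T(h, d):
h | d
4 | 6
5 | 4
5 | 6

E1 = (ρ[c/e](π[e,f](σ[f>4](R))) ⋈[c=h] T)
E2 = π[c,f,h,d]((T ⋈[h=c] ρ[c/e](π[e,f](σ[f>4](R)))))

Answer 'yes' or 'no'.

E1 stepwise |·|:
  R → 6
  σ[f>4](R) → 4
  π[e,f](σ[f>4](R)) → 4
  ρ[c/e](π[e,f](σ[f>4](R))) → 4
  T → 3
  (ρ[c/e](π[e,f](σ[f>4](R))) ⋈[c=h] T) → 1
E2 stepwise |·|:
  T → 3
  R → 6
  σ[f>4](R) → 4
  π[e,f](σ[f>4](R)) → 4
  ρ[c/e](π[e,f](σ[f>4](R))) → 4
  (T ⋈[h=c] ρ[c/e](π[e,f](σ[f>4](R)))) → 1
  π[c,f,h,d]((T ⋈[h=c] ρ[c/e](π[e,f](σ[f>4](R))))) → 1

E1 and E2 produce the same multiset:
c | f | h | d
4 | 9 | 4 | 6

yes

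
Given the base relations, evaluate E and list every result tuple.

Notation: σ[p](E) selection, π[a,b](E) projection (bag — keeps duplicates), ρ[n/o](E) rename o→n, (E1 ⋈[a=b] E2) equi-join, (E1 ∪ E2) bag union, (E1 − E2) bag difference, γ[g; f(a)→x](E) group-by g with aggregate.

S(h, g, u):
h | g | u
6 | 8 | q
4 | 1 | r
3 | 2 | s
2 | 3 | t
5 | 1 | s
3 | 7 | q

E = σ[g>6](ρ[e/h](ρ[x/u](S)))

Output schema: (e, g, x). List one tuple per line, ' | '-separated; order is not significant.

Subexpression sizes:
  S → 6
  ρ[x/u](S) → 6
  ρ[e/h](ρ[x/u](S)) → 6
  σ[g>6](ρ[e/h](ρ[x/u](S))) → 2

== RESULT ==
e | g | x
3 | 7 | q
6 | 8 | q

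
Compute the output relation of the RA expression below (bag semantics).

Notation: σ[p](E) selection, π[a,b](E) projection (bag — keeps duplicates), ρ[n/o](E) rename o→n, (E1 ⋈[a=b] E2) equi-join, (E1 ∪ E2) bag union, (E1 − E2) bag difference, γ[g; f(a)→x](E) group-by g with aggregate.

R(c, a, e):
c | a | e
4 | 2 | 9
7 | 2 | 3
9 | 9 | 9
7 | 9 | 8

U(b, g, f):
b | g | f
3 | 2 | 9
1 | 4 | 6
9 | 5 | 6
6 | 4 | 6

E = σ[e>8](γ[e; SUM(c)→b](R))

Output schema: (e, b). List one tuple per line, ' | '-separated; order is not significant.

Row counts bottom-up:
  R → 4
  γ[e; SUM(c)→b](R) → 3
  σ[e>8](γ[e; SUM(c)→b](R)) → 1

== RESULT ==
e | b
9 | 13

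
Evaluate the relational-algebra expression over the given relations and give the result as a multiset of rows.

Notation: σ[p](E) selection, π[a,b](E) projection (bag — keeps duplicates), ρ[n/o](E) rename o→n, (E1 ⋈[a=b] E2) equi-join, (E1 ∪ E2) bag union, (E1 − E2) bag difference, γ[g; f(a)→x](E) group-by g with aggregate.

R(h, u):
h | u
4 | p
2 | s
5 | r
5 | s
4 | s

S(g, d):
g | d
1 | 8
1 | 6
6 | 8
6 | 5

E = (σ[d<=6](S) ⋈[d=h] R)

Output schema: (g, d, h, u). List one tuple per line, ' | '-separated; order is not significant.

Stepwise |·|:
  S → 4
  σ[d<=6](S) → 2
  R → 5
  (σ[d<=6](S) ⋈[d=h] R) → 2

== RESULT ==
g | d | h | u
6 | 5 | 5 | r
6 | 5 | 5 | s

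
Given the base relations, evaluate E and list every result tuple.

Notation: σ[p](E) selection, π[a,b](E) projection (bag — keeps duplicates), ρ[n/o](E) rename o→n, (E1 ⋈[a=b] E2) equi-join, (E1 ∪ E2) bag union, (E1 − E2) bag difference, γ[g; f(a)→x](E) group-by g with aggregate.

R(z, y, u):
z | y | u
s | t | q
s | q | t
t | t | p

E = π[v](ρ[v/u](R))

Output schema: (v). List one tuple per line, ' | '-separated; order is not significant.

Subexpression sizes:
  R → 3
  ρ[v/u](R) → 3
  π[v](ρ[v/u](R)) → 3

== RESULT ==
v
p
q
t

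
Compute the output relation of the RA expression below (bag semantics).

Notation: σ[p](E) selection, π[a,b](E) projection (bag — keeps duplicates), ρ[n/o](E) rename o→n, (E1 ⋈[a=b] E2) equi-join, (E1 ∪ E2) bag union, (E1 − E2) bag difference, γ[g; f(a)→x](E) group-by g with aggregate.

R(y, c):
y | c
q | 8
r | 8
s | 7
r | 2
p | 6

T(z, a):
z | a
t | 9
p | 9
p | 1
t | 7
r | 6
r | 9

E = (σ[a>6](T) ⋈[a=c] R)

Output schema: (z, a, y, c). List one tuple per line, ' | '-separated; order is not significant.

Subexpression sizes:
  T → 6
  σ[a>6](T) → 4
  R → 5
  (σ[a>6](T) ⋈[a=c] R) → 1

== RESULT ==
z | a | y | c
t | 7 | s | 7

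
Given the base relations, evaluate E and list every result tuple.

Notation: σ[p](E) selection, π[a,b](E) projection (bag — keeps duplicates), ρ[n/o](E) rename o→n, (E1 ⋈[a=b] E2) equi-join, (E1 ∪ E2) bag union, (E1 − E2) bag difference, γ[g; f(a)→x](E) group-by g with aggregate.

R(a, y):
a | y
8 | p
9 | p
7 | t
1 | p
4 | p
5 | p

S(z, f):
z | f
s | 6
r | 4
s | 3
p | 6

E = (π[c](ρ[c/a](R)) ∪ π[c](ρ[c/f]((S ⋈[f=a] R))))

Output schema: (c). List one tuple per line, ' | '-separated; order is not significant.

Per-node cardinality:
  R → 6
  ρ[c/a](R) → 6
  π[c](ρ[c/a](R)) → 6
  S → 4
  R → 6
  (S ⋈[f=a] R) → 1
  ρ[c/f]((S ⋈[f=a] R)) → 1
  π[c](ρ[c/f]((S ⋈[f=a] R))) → 1
  (π[c](ρ[c/a](R)) ∪ π[c](ρ[c/f]((S ⋈[f=a] R)))) → 7

== RESULT ==
c
1
4
4
5
7
8
9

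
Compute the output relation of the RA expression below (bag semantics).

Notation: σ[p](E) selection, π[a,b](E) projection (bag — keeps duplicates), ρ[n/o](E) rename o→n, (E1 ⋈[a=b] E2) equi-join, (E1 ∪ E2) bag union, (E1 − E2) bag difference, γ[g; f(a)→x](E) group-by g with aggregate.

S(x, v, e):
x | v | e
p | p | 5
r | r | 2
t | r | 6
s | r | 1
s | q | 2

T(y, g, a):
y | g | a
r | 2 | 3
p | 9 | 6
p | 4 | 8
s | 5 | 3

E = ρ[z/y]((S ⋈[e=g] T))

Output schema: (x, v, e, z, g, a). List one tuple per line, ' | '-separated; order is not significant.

Subexpression sizes:
  S → 5
  T → 4
  (S ⋈[e=g] T) → 3
  ρ[z/y]((S ⋈[e=g] T)) → 3

== RESULT ==
x | v | e | z | g | a
p | p | 5 | s | 5 | 3
r | r | 2 | r | 2 | 3
s | q | 2 | r | 2 | 3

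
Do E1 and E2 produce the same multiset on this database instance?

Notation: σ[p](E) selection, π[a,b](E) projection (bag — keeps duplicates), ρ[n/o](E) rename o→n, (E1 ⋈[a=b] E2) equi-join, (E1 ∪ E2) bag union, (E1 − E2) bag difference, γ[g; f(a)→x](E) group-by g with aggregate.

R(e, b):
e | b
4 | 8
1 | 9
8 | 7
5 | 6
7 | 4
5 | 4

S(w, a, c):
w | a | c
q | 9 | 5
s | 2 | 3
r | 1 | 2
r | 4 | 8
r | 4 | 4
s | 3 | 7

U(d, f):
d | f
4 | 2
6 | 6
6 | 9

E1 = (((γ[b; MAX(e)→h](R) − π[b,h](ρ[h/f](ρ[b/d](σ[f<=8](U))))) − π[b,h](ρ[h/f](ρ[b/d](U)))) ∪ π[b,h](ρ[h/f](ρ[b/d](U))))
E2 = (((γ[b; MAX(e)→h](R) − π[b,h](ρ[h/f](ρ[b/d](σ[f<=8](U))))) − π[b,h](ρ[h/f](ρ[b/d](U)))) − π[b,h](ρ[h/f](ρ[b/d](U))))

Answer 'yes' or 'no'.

E1 per-node cardinality:
  R → 6
  γ[b; MAX(e)→h](R) → 5
  U → 3
  σ[f<=8](U) → 2
  ρ[b/d](σ[f<=8](U)) → 2
  ρ[h/f](ρ[b/d](σ[f<=8](U))) → 2
  π[b,h](ρ[h/f](ρ[b/d](σ[f<=8](U)))) → 2
  (γ[b; MAX(e)→h](R) − π[b,h](ρ[h/f](ρ[b/d](σ[f<=8](U))))) → 5
  U → 3
  ρ[b/d](U) → 3
  ρ[h/f](ρ[b/d](U)) → 3
  π[b,h](ρ[h/f](ρ[b/d](U))) → 3
  ((γ[b; MAX(e)→h](R) − π[b,h](ρ[h/f](ρ[b/d](σ[f<=8](U))))) − π[b,h](ρ[h/f](ρ[b/d](U)))) → 5
  U → 3
  ρ[b/d](U) → 3
  ρ[h/f](ρ[b/d](U)) → 3
  π[b,h](ρ[h/f](ρ[b/d](U))) → 3
  (((γ[b; MAX(e)→h](R) − π[b,h](ρ[h/f](ρ[b/d](σ[f<=8](U))))) − π[b,h](ρ[h/f](ρ[b/d](U)))) ∪ π[b,h](ρ[h/f](ρ[b/d](U)))) → 8
E2 per-node cardinality:
  R → 6
  γ[b; MAX(e)→h](R) → 5
  U → 3
  σ[f<=8](U) → 2
  ρ[b/d](σ[f<=8](U)) → 2
  ρ[h/f](ρ[b/d](σ[f<=8](U))) → 2
  π[b,h](ρ[h/f](ρ[b/d](σ[f<=8](U)))) → 2
  (γ[b; MAX(e)→h](R) − π[b,h](ρ[h/f](ρ[b/d](σ[f<=8](U))))) → 5
  U → 3
  ρ[b/d](U) → 3
  ρ[h/f](ρ[b/d](U)) → 3
  π[b,h](ρ[h/f](ρ[b/d](U))) → 3
  ((γ[b; MAX(e)→h](R) − π[b,h](ρ[h/f](ρ[b/d](σ[f<=8](U))))) − π[b,h](ρ[h/f](ρ[b/d](U)))) → 5
  U → 3
  ρ[b/d](U) → 3
  ρ[h/f](ρ[b/d](U)) → 3
  π[b,h](ρ[h/f](ρ[b/d](U))) → 3
  (((γ[b; MAX(e)→h](R) − π[b,h](ρ[h/f](ρ[b/d](σ[f<=8](U))))) − π[b,h](ρ[h/f](ρ[b/d](U)))) − π[b,h](ρ[h/f](ρ[b/d](U)))) → 5

E1 result:
b | h
4 | 2
4 | 7
6 | 5
6 | 6
6 | 9
7 | 8
8 | 4
9 | 1
E2 result:
b | h
4 | 7
6 | 5
7 | 8
8 | 4
9 | 1
Witness: (4, 2) appears 1× in E1 but 0× in E2.

no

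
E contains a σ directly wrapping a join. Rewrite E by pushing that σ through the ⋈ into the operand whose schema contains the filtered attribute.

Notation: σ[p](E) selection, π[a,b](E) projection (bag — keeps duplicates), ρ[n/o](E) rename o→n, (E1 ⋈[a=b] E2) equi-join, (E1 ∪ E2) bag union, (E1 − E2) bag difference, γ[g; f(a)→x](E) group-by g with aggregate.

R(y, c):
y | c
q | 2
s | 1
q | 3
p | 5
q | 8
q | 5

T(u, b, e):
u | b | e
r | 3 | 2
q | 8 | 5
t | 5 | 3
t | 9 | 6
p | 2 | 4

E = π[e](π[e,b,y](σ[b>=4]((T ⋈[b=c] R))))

σ filters on b, owned by the left side.
E' = π[e](π[e,b,y]((σ[b>=4](T) ⋈[b=c] R)))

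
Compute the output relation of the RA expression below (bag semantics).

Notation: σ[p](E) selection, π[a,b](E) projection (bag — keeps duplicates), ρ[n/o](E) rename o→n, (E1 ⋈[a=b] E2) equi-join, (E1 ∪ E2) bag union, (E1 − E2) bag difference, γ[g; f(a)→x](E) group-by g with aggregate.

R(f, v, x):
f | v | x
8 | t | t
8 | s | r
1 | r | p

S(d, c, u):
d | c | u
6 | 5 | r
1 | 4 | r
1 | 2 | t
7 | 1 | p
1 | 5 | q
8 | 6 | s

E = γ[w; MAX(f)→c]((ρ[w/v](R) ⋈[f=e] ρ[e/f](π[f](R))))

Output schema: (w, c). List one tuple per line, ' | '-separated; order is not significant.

Stepwise |·|:
  R → 3
  ρ[w/v](R) → 3
  R → 3
  π[f](R) → 3
  ρ[e/f](π[f](R)) → 3
  (ρ[w/v](R) ⋈[f=e] ρ[e/f](π[f](R))) → 5
  γ[w; MAX(f)→c]((ρ[w/v](R) ⋈[f=e] ρ[e/f](π[f](R)))) → 3

== RESULT ==
w | c
r | 1
s | 8
t | 8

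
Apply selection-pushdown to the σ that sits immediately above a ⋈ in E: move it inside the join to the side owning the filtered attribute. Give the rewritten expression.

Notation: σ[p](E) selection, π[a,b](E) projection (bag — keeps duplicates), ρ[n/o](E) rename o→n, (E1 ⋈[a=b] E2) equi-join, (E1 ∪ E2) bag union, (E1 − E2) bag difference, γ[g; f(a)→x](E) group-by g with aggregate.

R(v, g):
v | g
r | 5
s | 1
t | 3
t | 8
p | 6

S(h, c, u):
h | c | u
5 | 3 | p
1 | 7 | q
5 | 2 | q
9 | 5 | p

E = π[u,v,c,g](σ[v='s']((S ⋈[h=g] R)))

σ filters on v, owned by the right side.
E' = π[u,v,c,g]((S ⋈[h=g] σ[v='s'](R)))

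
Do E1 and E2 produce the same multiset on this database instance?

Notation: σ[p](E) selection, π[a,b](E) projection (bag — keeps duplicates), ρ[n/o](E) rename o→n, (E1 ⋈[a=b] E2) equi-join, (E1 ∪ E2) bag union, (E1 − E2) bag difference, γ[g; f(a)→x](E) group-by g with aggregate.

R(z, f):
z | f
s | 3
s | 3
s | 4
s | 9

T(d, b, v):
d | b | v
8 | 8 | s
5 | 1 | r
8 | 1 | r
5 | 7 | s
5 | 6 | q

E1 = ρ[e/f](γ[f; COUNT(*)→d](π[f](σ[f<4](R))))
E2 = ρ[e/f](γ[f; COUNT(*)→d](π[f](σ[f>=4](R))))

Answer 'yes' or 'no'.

E1 stepwise |·|:
  R → 4
  σ[f<4](R) → 2
  π[f](σ[f<4](R)) → 2
  γ[f; COUNT(*)→d](π[f](σ[f<4](R))) → 1
  ρ[e/f](γ[f; COUNT(*)→d](π[f](σ[f<4](R)))) → 1
E2 stepwise |·|:
  R → 4
  σ[f>=4](R) → 2
  π[f](σ[f>=4](R)) → 2
  γ[f; COUNT(*)→d](π[f](σ[f>=4](R))) → 2
  ρ[e/f](γ[f; COUNT(*)→d](π[f](σ[f>=4](R)))) → 2

E1 result:
e | d
3 | 2
E2 result:
e | d
4 | 1
9 | 1
Witness: (3, 2) appears 1× in E1 but 0× in E2.

no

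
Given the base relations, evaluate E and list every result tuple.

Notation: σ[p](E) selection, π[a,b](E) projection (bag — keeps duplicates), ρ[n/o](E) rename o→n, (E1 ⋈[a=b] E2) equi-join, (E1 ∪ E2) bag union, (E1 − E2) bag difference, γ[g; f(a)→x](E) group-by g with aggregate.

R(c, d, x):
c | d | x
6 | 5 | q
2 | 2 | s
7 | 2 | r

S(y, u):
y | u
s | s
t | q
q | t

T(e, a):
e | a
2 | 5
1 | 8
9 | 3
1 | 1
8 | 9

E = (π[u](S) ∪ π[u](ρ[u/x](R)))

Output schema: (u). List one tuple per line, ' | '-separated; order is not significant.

Row counts bottom-up:
  S → 3
  π[u](S) → 3
  R → 3
  ρ[u/x](R) → 3
  π[u](ρ[u/x](R)) → 3
  (π[u](S) ∪ π[u](ρ[u/x](R))) → 6

== RESULT ==
u
q
q
r
s
s
t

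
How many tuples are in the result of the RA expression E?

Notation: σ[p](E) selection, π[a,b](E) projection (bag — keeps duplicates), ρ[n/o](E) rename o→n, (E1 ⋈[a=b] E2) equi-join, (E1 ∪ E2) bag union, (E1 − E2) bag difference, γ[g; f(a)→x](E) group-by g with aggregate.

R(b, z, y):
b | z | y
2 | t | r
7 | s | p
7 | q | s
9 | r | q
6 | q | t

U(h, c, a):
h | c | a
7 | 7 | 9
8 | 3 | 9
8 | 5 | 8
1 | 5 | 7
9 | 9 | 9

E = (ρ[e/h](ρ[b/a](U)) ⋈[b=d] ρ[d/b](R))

Row counts bottom-up:
  U → 5
  ρ[b/a](U) → 5
  ρ[e/h](ρ[b/a](U)) → 5
  R → 5
  ρ[d/b](R) → 5
  (ρ[e/h](ρ[b/a](U)) ⋈[b=d] ρ[d/b](R)) → 5

|E| = 5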